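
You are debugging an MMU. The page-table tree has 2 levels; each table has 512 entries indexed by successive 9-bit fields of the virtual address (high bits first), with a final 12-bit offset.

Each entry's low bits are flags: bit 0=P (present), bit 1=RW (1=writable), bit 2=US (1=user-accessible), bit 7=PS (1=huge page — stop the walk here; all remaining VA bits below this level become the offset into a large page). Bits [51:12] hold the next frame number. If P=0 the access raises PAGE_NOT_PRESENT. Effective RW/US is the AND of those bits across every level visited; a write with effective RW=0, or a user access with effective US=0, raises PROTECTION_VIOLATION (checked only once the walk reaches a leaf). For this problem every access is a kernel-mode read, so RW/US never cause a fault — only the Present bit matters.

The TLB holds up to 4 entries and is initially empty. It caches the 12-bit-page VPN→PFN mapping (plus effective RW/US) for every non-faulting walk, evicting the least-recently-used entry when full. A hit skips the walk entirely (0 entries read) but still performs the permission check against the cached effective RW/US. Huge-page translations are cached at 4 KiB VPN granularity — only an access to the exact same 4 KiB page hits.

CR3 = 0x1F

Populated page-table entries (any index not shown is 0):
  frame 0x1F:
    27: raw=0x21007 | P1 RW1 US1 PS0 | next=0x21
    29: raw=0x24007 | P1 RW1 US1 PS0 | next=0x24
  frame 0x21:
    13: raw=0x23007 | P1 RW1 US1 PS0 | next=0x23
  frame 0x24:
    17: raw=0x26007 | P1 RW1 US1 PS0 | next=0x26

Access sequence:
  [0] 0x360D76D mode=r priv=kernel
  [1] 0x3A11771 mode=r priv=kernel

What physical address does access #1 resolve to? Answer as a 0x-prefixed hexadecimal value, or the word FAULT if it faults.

Trace:
#0 VA=0x360D76D (r,kernel):
  [0] read 0x1F idx=27: raw=0x21007 flags P=1 W=1 U=1 S=0
  [1] read 0x21 idx=13: raw=0x23007 flags P=1 W=1 U=1 S=0
  ✓ 0x2376D  — 2 lookups
#1 VA=0x3A11771 (r,kernel):
  [0] read 0x1F idx=29: raw=0x24007 flags P=1 W=1 U=1 S=0
  [1] read 0x24 idx=17: raw=0x26007 flags P=1 W=1 U=1 S=0
  ✓ 0x26771  — 2 lookups

Access #1 PA: 0x26771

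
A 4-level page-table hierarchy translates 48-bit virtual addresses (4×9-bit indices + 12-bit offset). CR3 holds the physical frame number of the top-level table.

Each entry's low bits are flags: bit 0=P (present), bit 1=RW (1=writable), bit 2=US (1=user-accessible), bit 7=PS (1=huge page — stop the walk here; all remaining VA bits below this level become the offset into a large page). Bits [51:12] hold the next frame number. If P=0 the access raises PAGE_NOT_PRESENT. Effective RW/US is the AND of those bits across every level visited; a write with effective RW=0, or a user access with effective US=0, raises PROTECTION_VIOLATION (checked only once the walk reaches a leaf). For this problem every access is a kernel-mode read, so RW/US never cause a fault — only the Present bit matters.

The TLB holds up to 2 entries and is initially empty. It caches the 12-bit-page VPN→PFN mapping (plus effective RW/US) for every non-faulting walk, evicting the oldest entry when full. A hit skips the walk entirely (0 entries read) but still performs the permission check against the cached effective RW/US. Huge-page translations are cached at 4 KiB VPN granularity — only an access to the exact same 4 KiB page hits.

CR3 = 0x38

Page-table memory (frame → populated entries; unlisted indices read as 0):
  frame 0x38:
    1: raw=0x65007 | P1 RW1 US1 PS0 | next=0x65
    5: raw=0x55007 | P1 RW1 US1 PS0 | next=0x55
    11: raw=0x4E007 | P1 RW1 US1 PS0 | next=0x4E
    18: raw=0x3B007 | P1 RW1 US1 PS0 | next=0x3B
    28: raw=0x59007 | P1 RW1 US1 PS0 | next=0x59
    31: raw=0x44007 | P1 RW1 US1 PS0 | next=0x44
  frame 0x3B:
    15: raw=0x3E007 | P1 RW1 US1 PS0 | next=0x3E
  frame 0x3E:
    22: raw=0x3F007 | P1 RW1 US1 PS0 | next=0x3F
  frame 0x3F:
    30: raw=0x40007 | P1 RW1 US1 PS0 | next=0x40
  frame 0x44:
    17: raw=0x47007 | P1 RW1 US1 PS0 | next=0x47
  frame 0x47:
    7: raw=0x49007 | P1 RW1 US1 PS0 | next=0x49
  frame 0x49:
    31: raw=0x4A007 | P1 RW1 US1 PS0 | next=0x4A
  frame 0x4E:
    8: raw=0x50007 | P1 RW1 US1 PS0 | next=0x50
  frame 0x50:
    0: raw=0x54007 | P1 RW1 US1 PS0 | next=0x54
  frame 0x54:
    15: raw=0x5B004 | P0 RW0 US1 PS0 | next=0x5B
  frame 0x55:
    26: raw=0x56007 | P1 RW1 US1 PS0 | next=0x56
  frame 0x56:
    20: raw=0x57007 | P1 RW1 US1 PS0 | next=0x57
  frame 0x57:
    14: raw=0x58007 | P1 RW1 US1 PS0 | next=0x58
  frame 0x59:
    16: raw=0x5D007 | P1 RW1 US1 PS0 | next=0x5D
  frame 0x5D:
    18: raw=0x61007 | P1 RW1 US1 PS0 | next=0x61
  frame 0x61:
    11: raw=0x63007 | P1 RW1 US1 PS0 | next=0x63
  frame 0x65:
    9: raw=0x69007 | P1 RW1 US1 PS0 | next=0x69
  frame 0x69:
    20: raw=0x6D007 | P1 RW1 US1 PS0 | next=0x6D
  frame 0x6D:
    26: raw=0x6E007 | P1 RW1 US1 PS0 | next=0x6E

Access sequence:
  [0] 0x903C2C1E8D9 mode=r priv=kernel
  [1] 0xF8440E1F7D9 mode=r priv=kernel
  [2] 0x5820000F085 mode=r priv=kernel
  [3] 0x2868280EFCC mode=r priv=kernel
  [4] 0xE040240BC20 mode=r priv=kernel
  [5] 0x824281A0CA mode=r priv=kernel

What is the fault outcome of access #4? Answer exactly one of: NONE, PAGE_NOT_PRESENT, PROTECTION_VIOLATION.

Per-access translation:
#0 VA=0x903C2C1E8D9 (r,kernel):
  L0 @0x38[18] → 0x3B007  P=1,RW=1,US=1,PS=0
  L1 @0x3B[15] → 0x3E007  P=1,RW=1,US=1,PS=0
  L2 @0x3E[22] → 0x3F007  P=1,RW=1,US=1,PS=0
  L3 @0x3F[30] → 0x40007  P=1,RW=1,US=1,PS=0
  ⇒ phys 0x408D9  [4 reads]
#1 VA=0xF8440E1F7D9 (r,kernel):
  L0 @0x38[31] → 0x44007  P=1,RW=1,US=1,PS=0
  L1 @0x44[17] → 0x47007  P=1,RW=1,US=1,PS=0
  L2 @0x47[7] → 0x49007  P=1,RW=1,US=1,PS=0
  L3 @0x49[31] → 0x4A007  P=1,RW=1,US=1,PS=0
  ⇒ phys 0x4A7D9  [4 reads]
#2 VA=0x5820000F085 (r,kernel):
  L0 @0x38[11] → 0x4E007  P=1,RW=1,US=1,PS=0
  L1 @0x4E[8] → 0x50007  P=1,RW=1,US=1,PS=0
  L2 @0x50[0] → 0x54007  P=1,RW=1,US=1,PS=0
  L3 @0x54[15] → 0x5B004  P=0,RW=0,US=1,PS=0
  ⇒ fault: PAGE_NOT_PRESENT  — 4 lookups
#3 VA=0x2868280EFCC (r,kernel):
  L0 @0x38[5] → 0x55007  P=1,RW=1,US=1,PS=0
  L1 @0x55[26] → 0x56007  P=1,RW=1,US=1,PS=0
  L2 @0x56[20] → 0x57007  P=1,RW=1,US=1,PS=0
  L3 @0x57[14] → 0x58007  P=1,RW=1,US=1,PS=0
  ⇒ phys 0x58FCC  [4 reads]
#4 VA=0xE040240BC20 (r,kernel):
  L0 @0x38[28] → 0x59007  P=1,RW=1,US=1,PS=0
  L1 @0x59[16] → 0x5D007  P=1,RW=1,US=1,PS=0
  L2 @0x5D[18] → 0x61007  P=1,RW=1,US=1,PS=0
  L3 @0x61[11] → 0x63007  P=1,RW=1,US=1,PS=0
  ⇒ phys 0x63C20  [4 reads]
#5 VA=0x824281A0CA (r,kernel):
  L0 @0x38[1] → 0x65007  P=1,RW=1,US=1,PS=0
  L1 @0x65[9] → 0x69007  P=1,RW=1,US=1,PS=0
  L2 @0x69[20] → 0x6D007  P=1,RW=1,US=1,PS=0
  L3 @0x6D[26] → 0x6E007  P=1,RW=1,US=1,PS=0
  ⇒ phys 0x6E0CA  [4 reads]

Access #4 fault: NONE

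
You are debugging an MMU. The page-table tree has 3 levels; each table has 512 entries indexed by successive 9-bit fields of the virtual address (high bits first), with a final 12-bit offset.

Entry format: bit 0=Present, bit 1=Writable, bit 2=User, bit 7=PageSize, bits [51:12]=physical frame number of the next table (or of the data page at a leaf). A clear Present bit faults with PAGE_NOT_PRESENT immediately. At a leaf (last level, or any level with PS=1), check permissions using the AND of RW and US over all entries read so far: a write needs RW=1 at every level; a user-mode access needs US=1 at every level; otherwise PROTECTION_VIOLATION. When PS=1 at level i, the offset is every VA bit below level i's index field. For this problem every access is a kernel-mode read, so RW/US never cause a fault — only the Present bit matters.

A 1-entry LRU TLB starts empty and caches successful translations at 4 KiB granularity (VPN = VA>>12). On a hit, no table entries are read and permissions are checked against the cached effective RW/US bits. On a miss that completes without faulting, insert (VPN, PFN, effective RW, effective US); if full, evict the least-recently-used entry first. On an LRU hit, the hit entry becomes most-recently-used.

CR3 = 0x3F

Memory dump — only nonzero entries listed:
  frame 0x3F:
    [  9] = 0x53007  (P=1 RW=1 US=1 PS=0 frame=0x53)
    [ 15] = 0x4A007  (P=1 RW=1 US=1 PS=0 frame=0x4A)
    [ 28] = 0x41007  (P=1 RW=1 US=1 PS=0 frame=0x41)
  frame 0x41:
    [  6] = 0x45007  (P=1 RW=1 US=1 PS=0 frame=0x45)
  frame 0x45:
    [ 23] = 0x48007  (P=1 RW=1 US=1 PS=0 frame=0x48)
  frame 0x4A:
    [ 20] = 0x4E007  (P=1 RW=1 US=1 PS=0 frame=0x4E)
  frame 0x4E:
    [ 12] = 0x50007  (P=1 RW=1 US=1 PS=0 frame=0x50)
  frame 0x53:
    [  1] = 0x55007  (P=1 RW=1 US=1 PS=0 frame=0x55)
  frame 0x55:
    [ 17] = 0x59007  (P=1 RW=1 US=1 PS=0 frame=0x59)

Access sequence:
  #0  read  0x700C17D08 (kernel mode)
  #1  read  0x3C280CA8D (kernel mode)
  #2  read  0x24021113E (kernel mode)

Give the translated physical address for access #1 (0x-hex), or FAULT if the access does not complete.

Trace:
#0 VA=0x700C17D08 (r,kernel):
  [0] read 0x3F idx=28: raw=0x41007 flags P=1 W=1 U=1 S=0
  [1] read 0x41 idx=6: raw=0x45007 flags P=1 W=1 U=1 S=0
  [2] read 0x45 idx=23: raw=0x48007 flags P=1 W=1 U=1 S=0
  ⇒ phys 0x48D08  [3 reads]
#1 VA=0x3C280CA8D (r,kernel):
  [0] read 0x3F idx=15: raw=0x4A007 flags P=1 W=1 U=1 S=0
  [1] read 0x4A idx=20: raw=0x4E007 flags P=1 W=1 U=1 S=0
  [2] read 0x4E idx=12: raw=0x50007 flags P=1 W=1 U=1 S=0
  ⇒ phys 0x50A8D  [3 reads]
#2 VA=0x24021113E (r,kernel):
  [0] read 0x3F idx=9: raw=0x53007 flags P=1 W=1 U=1 S=0
  [1] read 0x53 idx=1: raw=0x55007 flags P=1 W=1 U=1 S=0
  [2] read 0x55 idx=17: raw=0x59007 flags P=1 W=1 U=1 S=0
  ⇒ phys 0x5913E  [3 reads]

Access #1 PA: 0x50A8D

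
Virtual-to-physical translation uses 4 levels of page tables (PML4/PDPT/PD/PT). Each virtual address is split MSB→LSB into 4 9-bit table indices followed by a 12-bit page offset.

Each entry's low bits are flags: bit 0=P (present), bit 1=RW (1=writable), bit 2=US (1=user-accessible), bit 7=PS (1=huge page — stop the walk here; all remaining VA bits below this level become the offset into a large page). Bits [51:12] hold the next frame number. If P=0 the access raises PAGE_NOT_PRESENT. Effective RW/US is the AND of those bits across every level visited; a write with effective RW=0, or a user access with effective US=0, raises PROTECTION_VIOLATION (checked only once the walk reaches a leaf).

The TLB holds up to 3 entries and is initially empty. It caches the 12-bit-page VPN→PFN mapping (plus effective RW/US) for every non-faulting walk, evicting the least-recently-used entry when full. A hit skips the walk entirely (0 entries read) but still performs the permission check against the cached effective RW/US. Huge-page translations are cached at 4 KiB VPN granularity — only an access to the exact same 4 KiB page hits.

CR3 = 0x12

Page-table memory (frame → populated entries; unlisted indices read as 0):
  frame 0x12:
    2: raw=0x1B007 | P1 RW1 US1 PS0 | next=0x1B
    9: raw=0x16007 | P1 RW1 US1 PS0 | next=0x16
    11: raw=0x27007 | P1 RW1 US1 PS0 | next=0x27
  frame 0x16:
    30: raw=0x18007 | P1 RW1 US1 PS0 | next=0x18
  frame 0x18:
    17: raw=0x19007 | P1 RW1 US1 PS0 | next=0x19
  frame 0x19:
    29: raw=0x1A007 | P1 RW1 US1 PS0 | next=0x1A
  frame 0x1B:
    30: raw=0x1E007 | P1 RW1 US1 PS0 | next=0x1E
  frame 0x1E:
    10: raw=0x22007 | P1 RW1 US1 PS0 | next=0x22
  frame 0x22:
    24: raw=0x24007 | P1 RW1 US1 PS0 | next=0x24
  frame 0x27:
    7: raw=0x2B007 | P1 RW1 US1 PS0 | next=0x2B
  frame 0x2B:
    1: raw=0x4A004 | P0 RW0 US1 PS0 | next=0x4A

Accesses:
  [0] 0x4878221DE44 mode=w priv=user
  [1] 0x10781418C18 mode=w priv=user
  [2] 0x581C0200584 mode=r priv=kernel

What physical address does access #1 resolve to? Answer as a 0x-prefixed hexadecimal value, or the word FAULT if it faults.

Per-access translation:
#0 VA=0x4878221DE44 (w,user):
  L0 @0x12[9] → 0x16007  P=1,RW=1,US=1,PS=0
  L1 @0x16[30] → 0x18007  P=1,RW=1,US=1,PS=0
  L2 @0x18[17] → 0x19007  P=1,RW=1,US=1,PS=0
  L3 @0x19[29] → 0x1A007  P=1,RW=1,US=1,PS=0
  → PA=0x1AE44  (4 entries read)
#1 VA=0x10781418C18 (w,user):
  L0 @0x12[2] → 0x1B007  P=1,RW=1,US=1,PS=0
  L1 @0x1B[30] → 0x1E007  P=1,RW=1,US=1,PS=0
  L2 @0x1E[10] → 0x22007  P=1,RW=1,US=1,PS=0
  L3 @0x22[24] → 0x24007  P=1,RW=1,US=1,PS=0
  → PA=0x24C18  (4 entries read)
#2 VA=0x581C0200584 (r,kernel):
  L0 @0x12[11] → 0x27007  P=1,RW=1,US=1,PS=0
  L1 @0x27[7] → 0x2B007  P=1,RW=1,US=1,PS=0
  L2 @0x2B[1] → 0x4A004  P=0,RW=0,US=1,PS=0
  ⇒ fault: PAGE_NOT_PRESENT  — 3 lookups

Access #1 PA: 0x24C18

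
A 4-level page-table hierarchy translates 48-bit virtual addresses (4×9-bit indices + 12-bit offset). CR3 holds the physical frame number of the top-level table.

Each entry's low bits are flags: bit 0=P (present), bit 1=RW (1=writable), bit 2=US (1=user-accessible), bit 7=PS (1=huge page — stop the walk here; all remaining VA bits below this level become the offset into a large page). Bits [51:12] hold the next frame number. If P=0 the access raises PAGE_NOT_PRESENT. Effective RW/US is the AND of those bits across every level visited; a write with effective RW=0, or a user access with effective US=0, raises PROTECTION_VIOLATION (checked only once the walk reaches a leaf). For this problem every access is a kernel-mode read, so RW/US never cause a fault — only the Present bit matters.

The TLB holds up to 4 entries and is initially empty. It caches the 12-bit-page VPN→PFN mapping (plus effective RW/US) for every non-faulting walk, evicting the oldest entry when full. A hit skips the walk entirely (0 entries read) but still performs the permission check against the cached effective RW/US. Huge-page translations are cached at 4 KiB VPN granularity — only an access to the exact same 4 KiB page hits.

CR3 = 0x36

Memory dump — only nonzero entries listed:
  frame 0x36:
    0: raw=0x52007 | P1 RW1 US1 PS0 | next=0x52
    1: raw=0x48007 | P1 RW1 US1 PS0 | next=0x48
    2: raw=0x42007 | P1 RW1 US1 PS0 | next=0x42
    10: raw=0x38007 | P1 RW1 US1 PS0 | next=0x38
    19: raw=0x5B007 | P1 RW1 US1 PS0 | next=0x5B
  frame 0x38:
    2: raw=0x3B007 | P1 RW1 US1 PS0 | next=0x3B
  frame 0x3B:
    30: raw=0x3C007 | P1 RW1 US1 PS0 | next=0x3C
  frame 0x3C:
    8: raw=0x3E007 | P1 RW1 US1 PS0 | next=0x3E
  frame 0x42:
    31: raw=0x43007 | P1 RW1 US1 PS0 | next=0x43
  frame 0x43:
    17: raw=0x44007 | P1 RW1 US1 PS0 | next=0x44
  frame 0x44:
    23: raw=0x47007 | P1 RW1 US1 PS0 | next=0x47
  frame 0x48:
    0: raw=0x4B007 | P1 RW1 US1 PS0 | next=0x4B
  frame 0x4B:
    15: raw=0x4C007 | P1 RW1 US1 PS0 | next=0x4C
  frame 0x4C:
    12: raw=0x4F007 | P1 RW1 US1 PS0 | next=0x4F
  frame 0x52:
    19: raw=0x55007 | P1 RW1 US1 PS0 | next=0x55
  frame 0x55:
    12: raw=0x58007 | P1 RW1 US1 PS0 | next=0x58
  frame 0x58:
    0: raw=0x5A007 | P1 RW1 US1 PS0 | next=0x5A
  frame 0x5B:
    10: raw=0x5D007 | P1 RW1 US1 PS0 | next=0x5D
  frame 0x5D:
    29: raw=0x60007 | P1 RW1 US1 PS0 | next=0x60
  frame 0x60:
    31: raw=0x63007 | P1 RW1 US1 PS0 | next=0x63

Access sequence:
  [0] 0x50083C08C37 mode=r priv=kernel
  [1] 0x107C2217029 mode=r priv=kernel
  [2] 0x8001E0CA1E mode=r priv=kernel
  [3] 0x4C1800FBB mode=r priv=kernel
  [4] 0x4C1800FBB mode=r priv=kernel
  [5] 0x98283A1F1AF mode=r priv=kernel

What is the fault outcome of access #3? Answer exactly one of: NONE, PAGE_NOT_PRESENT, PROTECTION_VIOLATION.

Trace:
#0 VA=0x50083C08C37 (r,kernel):
  lvl0: tbl 0x36, slot 10 ⇒ 0x38007 (P1/RW1/US1/PS0)
  lvl1: tbl 0x38, slot 2 ⇒ 0x3B007 (P1/RW1/US1/PS0)
  lvl2: tbl 0x3B, slot 30 ⇒ 0x3C007 (P1/RW1/US1/PS0)
  lvl3: tbl 0x3C, slot 8 ⇒ 0x3E007 (P1/RW1/US1/PS0)
  → PA=0x3EC37  (4 entries read)
#1 VA=0x107C2217029 (r,kernel):
  lvl0: tbl 0x36, slot 2 ⇒ 0x42007 (P1/RW1/US1/PS0)
  lvl1: tbl 0x42, slot 31 ⇒ 0x43007 (P1/RW1/US1/PS0)
  lvl2: tbl 0x43, slot 17 ⇒ 0x44007 (P1/RW1/US1/PS0)
  lvl3: tbl 0x44, slot 23 ⇒ 0x47007 (P1/RW1/US1/PS0)
  → PA=0x47029  (4 entries read)
#2 VA=0x8001E0CA1E (r,kernel):
  lvl0: tbl 0x36, slot 1 ⇒ 0x48007 (P1/RW1/US1/PS0)
  lvl1: tbl 0x48, slot 0 ⇒ 0x4B007 (P1/RW1/US1/PS0)
  lvl2: tbl 0x4B, slot 15 ⇒ 0x4C007 (P1/RW1/US1/PS0)
  lvl3: tbl 0x4C, slot 12 ⇒ 0x4F007 (P1/RW1/US1/PS0)
  → PA=0x4FA1E  (4 entries read)
#3 VA=0x4C1800FBB (r,kernel):
  lvl0: tbl 0x36, slot 0 ⇒ 0x52007 (P1/RW1/US1/PS0)
  lvl1: tbl 0x52, slot 19 ⇒ 0x55007 (P1/RW1/US1/PS0)
  lvl2: tbl 0x55, slot 12 ⇒ 0x58007 (P1/RW1/US1/PS0)
  lvl3: tbl 0x58, slot 0 ⇒ 0x5A007 (P1/RW1/US1/PS0)
  → PA=0x5AFBB  (4 entries read)
#4 VA=0x4C1800FBB (r,kernel):
  TLB hit vpn=0x4C1800 → PA=0x5AFBB
#5 VA=0x98283A1F1AF (r,kernel):
  lvl0: tbl 0x36, slot 19 ⇒ 0x5B007 (P1/RW1/US1/PS0)
  lvl1: tbl 0x5B, slot 10 ⇒ 0x5D007 (P1/RW1/US1/PS0)
  lvl2: tbl 0x5D, slot 29 ⇒ 0x60007 (P1/RW1/US1/PS0)
  lvl3: tbl 0x60, slot 31 ⇒ 0x63007 (P1/RW1/US1/PS0)
  → PA=0x631AF  (4 entries read)

Access #3 fault: NONE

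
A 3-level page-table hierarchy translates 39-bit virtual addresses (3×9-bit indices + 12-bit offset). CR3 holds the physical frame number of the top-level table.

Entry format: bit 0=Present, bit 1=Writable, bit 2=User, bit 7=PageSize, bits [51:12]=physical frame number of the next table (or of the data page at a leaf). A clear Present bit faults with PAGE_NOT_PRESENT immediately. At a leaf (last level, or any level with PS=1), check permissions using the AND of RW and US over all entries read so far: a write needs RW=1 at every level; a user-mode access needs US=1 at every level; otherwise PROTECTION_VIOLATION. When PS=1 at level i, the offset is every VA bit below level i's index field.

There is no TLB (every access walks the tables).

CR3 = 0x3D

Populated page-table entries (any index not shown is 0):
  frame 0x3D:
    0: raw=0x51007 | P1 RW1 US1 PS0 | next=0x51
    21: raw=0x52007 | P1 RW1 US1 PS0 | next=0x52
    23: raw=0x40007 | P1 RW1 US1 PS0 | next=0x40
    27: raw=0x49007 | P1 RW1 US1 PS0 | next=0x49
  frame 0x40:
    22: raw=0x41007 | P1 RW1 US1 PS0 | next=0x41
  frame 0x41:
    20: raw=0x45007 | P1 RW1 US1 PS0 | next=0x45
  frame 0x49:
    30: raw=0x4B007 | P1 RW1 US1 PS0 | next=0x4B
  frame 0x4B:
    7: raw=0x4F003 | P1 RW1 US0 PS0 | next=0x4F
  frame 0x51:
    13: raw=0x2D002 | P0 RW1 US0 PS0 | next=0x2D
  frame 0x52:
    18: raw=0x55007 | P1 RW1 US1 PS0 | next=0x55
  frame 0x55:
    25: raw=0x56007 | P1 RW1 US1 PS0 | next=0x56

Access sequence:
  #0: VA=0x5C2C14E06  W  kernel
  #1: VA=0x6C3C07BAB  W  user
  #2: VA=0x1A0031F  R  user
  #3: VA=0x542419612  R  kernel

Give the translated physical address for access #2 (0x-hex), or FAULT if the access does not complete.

Walk each access:
#0 VA=0x5C2C14E06 (w,kernel):
  [0] read 0x3D idx=23: raw=0x40007 flags P=1 W=1 U=1 S=0
  [1] read 0x40 idx=22: raw=0x41007 flags P=1 W=1 U=1 S=0
  [2] read 0x41 idx=20: raw=0x45007 flags P=1 W=1 U=1 S=0
  ⇒ phys 0x45E06  [3 reads]
#1 VA=0x6C3C07BAB (w,user):
  [0] read 0x3D idx=27: raw=0x49007 flags P=1 W=1 U=1 S=0
  [1] read 0x49 idx=30: raw=0x4B007 flags P=1 W=1 U=1 S=0
  [2] read 0x4B idx=7: raw=0x4F003 flags P=1 W=1 U=0 S=0
  → PROTECTION_VIOLATION  (3 entries read)
#2 VA=0x1A0031F (r,user):
  [0] read 0x3D idx=0: raw=0x51007 flags P=1 W=1 U=1 S=0
  [1] read 0x51 idx=13: raw=0x2D002 flags P=0 W=1 U=0 S=0
  → PAGE_NOT_PRESENT  (2 entries read)
#3 VA=0x542419612 (r,kernel):
  [0] read 0x3D idx=21: raw=0x52007 flags P=1 W=1 U=1 S=0
  [1] read 0x52 idx=18: raw=0x55007 flags P=1 W=1 U=1 S=0
  [2] read 0x55 idx=25: raw=0x56007 flags P=1 W=1 U=1 S=0
  ⇒ phys 0x56612  [3 reads]

Access #2 PA: FAULT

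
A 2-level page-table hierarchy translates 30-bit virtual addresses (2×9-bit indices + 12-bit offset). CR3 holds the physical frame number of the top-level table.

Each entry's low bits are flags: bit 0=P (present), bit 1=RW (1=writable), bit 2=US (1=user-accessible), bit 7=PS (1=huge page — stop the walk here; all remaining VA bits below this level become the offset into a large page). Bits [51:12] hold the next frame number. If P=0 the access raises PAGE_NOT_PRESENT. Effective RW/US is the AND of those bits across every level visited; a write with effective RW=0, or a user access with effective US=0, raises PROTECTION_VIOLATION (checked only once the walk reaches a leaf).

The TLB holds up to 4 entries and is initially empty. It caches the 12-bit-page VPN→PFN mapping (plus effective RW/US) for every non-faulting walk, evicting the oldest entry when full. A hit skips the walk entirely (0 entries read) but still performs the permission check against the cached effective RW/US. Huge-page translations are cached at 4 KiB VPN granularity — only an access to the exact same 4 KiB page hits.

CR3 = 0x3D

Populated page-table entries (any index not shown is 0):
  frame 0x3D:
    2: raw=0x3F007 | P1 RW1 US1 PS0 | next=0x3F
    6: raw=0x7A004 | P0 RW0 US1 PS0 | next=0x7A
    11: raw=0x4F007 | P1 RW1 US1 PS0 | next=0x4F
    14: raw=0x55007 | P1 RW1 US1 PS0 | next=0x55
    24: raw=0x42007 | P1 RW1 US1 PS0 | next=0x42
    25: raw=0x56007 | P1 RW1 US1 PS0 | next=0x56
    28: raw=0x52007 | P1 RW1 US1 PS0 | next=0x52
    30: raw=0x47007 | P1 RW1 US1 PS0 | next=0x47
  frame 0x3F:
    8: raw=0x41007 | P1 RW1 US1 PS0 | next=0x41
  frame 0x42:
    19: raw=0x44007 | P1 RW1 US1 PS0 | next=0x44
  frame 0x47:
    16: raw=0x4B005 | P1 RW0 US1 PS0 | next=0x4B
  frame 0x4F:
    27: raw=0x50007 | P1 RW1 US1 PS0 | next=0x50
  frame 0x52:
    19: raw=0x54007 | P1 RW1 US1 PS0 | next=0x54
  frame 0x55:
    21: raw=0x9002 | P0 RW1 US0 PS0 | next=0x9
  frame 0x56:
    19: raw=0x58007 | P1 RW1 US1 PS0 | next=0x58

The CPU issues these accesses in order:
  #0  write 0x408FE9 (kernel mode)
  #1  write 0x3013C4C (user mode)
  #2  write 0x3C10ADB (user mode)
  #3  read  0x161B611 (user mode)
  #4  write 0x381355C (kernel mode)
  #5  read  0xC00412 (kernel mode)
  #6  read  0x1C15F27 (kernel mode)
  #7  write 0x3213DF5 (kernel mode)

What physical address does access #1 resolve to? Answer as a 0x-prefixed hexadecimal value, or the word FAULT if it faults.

Trace:
#0 VA=0x408FE9 (w,kernel):
  [0] read 0x3D idx=2: raw=0x3F007 flags P=1 W=1 U=1 S=0
  [1] read 0x3F idx=8: raw=0x41007 flags P=1 W=1 U=1 S=0
  ⇒ phys 0x41FE9  [2 reads]
#1 VA=0x3013C4C (w,user):
  [0] read 0x3D idx=24: raw=0x42007 flags P=1 W=1 U=1 S=0
  [1] read 0x42 idx=19: raw=0x44007 flags P=1 W=1 U=1 S=0
  ⇒ phys 0x44C4C  [2 reads]
#2 VA=0x3C10ADB (w,user):
  [0] read 0x3D idx=30: raw=0x47007 flags P=1 W=1 U=1 S=0
  [1] read 0x47 idx=16: raw=0x4B005 flags P=1 W=0 U=1 S=0
  ⇒ fault: PROTECTION_VIOLATION  — 2 lookups
#3 VA=0x161B611 (r,user):
  [0] read 0x3D idx=11: raw=0x4F007 flags P=1 W=1 U=1 S=0
  [1] read 0x4F idx=27: raw=0x50007 flags P=1 W=1 U=1 S=0
  ⇒ phys 0x50611  [2 reads]
#4 VA=0x381355C (w,kernel):
  [0] read 0x3D idx=28: raw=0x52007 flags P=1 W=1 U=1 S=0
  [1] read 0x52 idx=19: raw=0x54007 flags P=1 W=1 U=1 S=0
  ⇒ phys 0x5455C  [2 reads]
#5 VA=0xC00412 (r,kernel):
  [0] read 0x3D idx=6: raw=0x7A004 flags P=0 W=0 U=1 S=0
  ⇒ fault: PAGE_NOT_PRESENT  — 1 lookups
#6 VA=0x1C15F27 (r,kernel):
  [0] read 0x3D idx=14: raw=0x55007 flags P=1 W=1 U=1 S=0
  [1] read 0x55 idx=21: raw=0x9002 flags P=0 W=1 U=0 S=0
  ⇒ fault: PAGE_NOT_PRESENT  — 2 lookups
#7 VA=0x3213DF5 (w,kernel):
  [0] read 0x3D idx=25: raw=0x56007 flags P=1 W=1 U=1 S=0
  [1] read 0x56 idx=19: raw=0x58007 flags P=1 W=1 U=1 S=0
  ⇒ phys 0x58DF5  [2 reads]

Access #1 PA: 0x44C4C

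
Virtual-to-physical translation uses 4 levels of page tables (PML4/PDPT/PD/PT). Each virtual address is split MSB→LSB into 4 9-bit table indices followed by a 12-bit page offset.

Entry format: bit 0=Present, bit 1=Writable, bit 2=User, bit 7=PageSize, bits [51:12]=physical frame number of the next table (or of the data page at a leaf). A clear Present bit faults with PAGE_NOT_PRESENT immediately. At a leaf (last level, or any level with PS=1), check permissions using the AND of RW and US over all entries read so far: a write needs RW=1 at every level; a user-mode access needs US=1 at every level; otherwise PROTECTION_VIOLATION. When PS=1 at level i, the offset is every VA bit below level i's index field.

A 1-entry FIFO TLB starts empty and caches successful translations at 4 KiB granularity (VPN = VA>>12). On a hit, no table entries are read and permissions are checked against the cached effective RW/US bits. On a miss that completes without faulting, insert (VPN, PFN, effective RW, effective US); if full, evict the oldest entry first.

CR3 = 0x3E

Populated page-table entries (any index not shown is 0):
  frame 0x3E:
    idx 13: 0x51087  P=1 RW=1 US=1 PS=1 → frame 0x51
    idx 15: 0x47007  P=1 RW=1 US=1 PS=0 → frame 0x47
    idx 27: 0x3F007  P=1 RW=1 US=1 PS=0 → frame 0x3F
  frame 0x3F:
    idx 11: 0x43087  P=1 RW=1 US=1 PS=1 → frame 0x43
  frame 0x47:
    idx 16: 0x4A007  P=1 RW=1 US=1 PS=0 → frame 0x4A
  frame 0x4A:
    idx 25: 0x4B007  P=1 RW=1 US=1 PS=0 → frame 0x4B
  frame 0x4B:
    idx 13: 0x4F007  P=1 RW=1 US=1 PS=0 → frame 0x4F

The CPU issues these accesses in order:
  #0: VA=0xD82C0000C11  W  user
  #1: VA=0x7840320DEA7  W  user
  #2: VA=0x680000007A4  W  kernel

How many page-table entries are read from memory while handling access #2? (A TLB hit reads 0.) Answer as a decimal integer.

Per-access translation:
#0 VA=0xD82C0000C11 (w,user):
  L0 @0x3E[27] → 0x3F007  P=1,RW=1,US=1,PS=0
  L1 @0x3F[11] → 0x43087  P=1,RW=1,US=1,PS=1
  ⇒ phys 0x43C11 (huge @L1)  [2 reads]
#1 VA=0x7840320DEA7 (w,user):
  L0 @0x3E[15] → 0x47007  P=1,RW=1,US=1,PS=0
  L1 @0x47[16] → 0x4A007  P=1,RW=1,US=1,PS=0
  L2 @0x4A[25] → 0x4B007  P=1,RW=1,US=1,PS=0
  L3 @0x4B[13] → 0x4F007  P=1,RW=1,US=1,PS=0
  ⇒ phys 0x4FEA7  [4 reads]
#2 VA=0x680000007A4 (w,kernel):
  L0 @0x3E[13] → 0x51087  P=1,RW=1,US=1,PS=1
  ⇒ phys 0x517A4 (huge @L0)  [1 reads]

Entries read for #2: 1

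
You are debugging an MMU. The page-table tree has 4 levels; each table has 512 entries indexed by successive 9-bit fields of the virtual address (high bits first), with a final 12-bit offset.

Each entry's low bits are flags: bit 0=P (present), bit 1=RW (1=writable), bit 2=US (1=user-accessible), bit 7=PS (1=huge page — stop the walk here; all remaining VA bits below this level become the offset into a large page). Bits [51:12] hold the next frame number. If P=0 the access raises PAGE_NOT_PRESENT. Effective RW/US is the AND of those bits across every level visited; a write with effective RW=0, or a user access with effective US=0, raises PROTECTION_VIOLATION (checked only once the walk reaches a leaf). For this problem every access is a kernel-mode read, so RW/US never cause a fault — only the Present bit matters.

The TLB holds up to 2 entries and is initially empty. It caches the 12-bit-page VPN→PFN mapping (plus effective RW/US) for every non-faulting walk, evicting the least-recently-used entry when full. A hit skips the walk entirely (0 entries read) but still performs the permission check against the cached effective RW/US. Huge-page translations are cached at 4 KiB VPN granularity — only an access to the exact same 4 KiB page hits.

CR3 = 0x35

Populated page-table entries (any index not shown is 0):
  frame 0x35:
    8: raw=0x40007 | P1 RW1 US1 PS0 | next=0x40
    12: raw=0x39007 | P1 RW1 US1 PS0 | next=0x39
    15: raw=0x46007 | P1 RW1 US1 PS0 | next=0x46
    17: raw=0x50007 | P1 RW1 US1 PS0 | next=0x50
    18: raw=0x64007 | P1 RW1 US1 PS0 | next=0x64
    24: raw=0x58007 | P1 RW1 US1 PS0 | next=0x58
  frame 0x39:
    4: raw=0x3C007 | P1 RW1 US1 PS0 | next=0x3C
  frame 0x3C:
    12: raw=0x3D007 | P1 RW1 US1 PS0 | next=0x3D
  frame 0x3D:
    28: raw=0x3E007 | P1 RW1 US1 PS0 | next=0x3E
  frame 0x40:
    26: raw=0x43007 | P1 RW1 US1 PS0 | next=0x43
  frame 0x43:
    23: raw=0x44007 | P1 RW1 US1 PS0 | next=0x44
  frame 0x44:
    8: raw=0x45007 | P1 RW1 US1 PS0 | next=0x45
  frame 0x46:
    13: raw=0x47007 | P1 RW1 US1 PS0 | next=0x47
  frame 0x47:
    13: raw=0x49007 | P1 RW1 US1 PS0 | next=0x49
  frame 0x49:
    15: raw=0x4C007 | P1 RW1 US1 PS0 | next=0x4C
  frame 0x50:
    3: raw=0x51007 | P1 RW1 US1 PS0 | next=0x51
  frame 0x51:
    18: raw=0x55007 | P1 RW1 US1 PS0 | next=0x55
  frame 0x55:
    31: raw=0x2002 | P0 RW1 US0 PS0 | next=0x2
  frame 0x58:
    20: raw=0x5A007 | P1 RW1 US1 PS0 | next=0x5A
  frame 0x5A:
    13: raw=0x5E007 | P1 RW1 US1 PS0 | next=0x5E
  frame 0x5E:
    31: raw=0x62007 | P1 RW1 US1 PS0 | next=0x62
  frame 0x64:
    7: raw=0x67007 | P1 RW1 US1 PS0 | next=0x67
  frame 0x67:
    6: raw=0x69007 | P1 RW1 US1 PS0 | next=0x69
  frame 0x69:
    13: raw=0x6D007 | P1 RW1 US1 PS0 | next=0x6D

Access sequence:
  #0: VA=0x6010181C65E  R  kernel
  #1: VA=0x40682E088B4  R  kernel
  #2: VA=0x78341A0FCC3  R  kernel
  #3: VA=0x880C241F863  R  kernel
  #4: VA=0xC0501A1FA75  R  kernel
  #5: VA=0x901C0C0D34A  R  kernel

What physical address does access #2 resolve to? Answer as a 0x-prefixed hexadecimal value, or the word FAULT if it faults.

Per-access translation:
#0 VA=0x6010181C65E (r,kernel):
  L0 @0x35[12] → 0x39007  P=1,RW=1,US=1,PS=0
  L1 @0x39[4] → 0x3C007  P=1,RW=1,US=1,PS=0
  L2 @0x3C[12] → 0x3D007  P=1,RW=1,US=1,PS=0
  L3 @0x3D[28] → 0x3E007  P=1,RW=1,US=1,PS=0
  ⇒ phys 0x3E65E  [4 reads]
#1 VA=0x40682E088B4 (r,kernel):
  L0 @0x35[8] → 0x40007  P=1,RW=1,US=1,PS=0
  L1 @0x40[26] → 0x43007  P=1,RW=1,US=1,PS=0
  L2 @0x43[23] → 0x44007  P=1,RW=1,US=1,PS=0
  L3 @0x44[8] → 0x45007  P=1,RW=1,US=1,PS=0
  ⇒ phys 0x458B4  [4 reads]
#2 VA=0x78341A0FCC3 (r,kernel):
  L0 @0x35[15] → 0x46007  P=1,RW=1,US=1,PS=0
  L1 @0x46[13] → 0x47007  P=1,RW=1,US=1,PS=0
  L2 @0x47[13] → 0x49007  P=1,RW=1,US=1,PS=0
  L3 @0x49[15] → 0x4C007  P=1,RW=1,US=1,PS=0
  ⇒ phys 0x4CCC3  [4 reads]
#3 VA=0x880C241F863 (r,kernel):
  L0 @0x35[17] → 0x50007  P=1,RW=1,US=1,PS=0
  L1 @0x50[3] → 0x51007  P=1,RW=1,US=1,PS=0
  L2 @0x51[18] → 0x55007  P=1,RW=1,US=1,PS=0
  L3 @0x55[31] → 0x2002  P=0,RW=1,US=0,PS=0
  ✗ PAGE_NOT_PRESENT  [4 reads]
#4 VA=0xC0501A1FA75 (r,kernel):
  L0 @0x35[24] → 0x58007  P=1,RW=1,US=1,PS=0
  L1 @0x58[20] → 0x5A007  P=1,RW=1,US=1,PS=0
  L2 @0x5A[13] → 0x5E007  P=1,RW=1,US=1,PS=0
  L3 @0x5E[31] → 0x62007  P=1,RW=1,US=1,PS=0
  ⇒ phys 0x62A75  [4 reads]
#5 VA=0x901C0C0D34A (r,kernel):
  L0 @0x35[18] → 0x64007  P=1,RW=1,US=1,PS=0
  L1 @0x64[7] → 0x67007  P=1,RW=1,US=1,PS=0
  L2 @0x67[6] → 0x69007  P=1,RW=1,US=1,PS=0
  L3 @0x69[13] → 0x6D007  P=1,RW=1,US=1,PS=0
  ⇒ phys 0x6D34A  [4 reads]

Access #2 PA: 0x4CCC3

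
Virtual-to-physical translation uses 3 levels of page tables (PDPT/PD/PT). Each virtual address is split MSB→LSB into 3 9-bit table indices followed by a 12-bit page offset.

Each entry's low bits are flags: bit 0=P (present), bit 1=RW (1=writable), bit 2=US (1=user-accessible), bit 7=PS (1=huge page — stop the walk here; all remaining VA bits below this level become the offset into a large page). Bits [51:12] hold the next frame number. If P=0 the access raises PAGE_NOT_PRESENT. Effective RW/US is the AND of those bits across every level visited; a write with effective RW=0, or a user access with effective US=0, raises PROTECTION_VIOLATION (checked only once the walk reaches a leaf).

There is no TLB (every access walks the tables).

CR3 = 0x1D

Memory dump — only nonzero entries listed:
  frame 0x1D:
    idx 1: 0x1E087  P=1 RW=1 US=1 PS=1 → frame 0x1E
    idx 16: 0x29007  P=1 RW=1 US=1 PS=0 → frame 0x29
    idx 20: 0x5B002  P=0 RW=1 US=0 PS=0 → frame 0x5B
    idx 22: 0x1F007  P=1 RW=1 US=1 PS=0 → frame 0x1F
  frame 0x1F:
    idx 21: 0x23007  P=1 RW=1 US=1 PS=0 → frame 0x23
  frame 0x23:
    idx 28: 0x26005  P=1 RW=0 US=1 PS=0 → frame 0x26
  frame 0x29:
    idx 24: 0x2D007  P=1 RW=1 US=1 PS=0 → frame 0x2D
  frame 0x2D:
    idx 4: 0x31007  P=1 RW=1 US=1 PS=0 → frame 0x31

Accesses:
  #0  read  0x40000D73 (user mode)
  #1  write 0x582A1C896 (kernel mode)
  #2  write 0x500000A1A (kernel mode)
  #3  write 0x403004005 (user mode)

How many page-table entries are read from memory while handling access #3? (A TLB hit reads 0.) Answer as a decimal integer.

Trace:
#0 VA=0x40000D73 (r,user):
  lvl0: tbl 0x1D, slot 1 ⇒ 0x1E087 (P1/RW1/US1/PS1)
  ⇒ phys 0x1ED73 (huge @L0)  [1 reads]
#1 VA=0x582A1C896 (w,kernel):
  lvl0: tbl 0x1D, slot 22 ⇒ 0x1F007 (P1/RW1/US1/PS0)
  lvl1: tbl 0x1F, slot 21 ⇒ 0x23007 (P1/RW1/US1/PS0)
  lvl2: tbl 0x23, slot 28 ⇒ 0x26005 (P1/RW0/US1/PS0)
  ✗ PROTECTION_VIOLATION  [3 reads]
#2 VA=0x500000A1A (w,kernel):
  lvl0: tbl 0x1D, slot 20 ⇒ 0x5B002 (P0/RW1/US0/PS0)
  ✗ PAGE_NOT_PRESENT  [1 reads]
#3 VA=0x403004005 (w,user):
  lvl0: tbl 0x1D, slot 16 ⇒ 0x29007 (P1/RW1/US1/PS0)
  lvl1: tbl 0x29, slot 24 ⇒ 0x2D007 (P1/RW1/US1/PS0)
  lvl2: tbl 0x2D, slot 4 ⇒ 0x31007 (P1/RW1/US1/PS0)
  ⇒ phys 0x31005  [3 reads]

Entries read for #3: 3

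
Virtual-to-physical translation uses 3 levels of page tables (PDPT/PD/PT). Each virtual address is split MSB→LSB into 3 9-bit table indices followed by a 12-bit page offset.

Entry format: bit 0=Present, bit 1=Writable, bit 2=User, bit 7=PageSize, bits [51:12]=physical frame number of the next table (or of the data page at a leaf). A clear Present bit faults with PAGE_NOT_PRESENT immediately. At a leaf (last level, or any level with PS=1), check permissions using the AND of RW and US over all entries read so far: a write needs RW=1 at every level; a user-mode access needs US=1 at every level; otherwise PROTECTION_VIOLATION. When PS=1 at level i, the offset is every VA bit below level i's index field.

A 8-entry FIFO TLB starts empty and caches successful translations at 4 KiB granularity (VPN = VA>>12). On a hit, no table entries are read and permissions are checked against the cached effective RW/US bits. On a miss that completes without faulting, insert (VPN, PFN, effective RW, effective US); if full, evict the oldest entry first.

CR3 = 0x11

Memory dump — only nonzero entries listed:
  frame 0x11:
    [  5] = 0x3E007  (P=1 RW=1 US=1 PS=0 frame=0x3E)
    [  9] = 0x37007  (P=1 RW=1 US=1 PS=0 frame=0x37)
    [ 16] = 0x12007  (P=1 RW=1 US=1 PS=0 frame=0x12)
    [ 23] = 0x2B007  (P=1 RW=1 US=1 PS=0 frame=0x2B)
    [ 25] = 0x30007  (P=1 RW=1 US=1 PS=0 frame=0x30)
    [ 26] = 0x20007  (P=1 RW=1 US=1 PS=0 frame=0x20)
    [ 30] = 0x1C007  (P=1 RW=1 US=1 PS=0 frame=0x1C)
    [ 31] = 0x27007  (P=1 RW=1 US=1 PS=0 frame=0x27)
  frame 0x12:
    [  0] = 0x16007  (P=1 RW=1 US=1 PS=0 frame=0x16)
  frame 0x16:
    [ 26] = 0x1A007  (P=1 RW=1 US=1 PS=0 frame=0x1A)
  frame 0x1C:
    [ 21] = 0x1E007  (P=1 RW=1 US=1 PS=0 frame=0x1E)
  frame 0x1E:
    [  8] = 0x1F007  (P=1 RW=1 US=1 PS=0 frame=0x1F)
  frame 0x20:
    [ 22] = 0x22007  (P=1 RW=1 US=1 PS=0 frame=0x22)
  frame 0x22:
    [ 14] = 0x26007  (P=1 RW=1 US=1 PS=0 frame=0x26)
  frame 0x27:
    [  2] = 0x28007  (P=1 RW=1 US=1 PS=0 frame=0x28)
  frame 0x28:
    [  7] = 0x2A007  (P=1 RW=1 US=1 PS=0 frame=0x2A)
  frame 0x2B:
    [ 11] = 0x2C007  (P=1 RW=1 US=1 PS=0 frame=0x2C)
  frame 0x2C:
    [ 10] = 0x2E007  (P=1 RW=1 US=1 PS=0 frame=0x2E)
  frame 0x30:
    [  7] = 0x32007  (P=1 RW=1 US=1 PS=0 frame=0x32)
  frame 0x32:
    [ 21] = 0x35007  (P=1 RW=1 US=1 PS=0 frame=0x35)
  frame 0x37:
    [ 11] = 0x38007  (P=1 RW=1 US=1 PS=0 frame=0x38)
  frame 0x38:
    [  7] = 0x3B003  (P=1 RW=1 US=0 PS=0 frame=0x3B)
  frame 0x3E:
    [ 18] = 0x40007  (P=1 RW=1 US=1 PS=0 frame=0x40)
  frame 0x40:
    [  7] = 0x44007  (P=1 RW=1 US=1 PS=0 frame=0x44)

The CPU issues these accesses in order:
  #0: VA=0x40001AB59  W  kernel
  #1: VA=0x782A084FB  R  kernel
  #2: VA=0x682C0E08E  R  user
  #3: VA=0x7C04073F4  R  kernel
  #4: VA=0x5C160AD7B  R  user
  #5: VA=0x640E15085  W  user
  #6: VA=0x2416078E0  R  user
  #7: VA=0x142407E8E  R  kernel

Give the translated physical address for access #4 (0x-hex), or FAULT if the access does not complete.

Walk each access:
#0 VA=0x40001AB59 (w,kernel):
  L0: frame=0x11 idx=16 entry=0x12007 [P=1 RW=1 US=1 PS=0]
  L1: frame=0x12 idx=0 entry=0x16007 [P=1 RW=1 US=1 PS=0]
  L2: frame=0x16 idx=26 entry=0x1A007 [P=1 RW=1 US=1 PS=0]
  → PA=0x1AB59  (3 entries read)
#1 VA=0x782A084FB (r,kernel):
  L0: frame=0x11 idx=30 entry=0x1C007 [P=1 RW=1 US=1 PS=0]
  L1: frame=0x1C idx=21 entry=0x1E007 [P=1 RW=1 US=1 PS=0]
  L2: frame=0x1E idx=8 entry=0x1F007 [P=1 RW=1 US=1 PS=0]
  → PA=0x1F4FB  (3 entries read)
#2 VA=0x682C0E08E (r,user):
  L0: frame=0x11 idx=26 entry=0x20007 [P=1 RW=1 US=1 PS=0]
  L1: frame=0x20 idx=22 entry=0x22007 [P=1 RW=1 US=1 PS=0]
  L2: frame=0x22 idx=14 entry=0x26007 [P=1 RW=1 US=1 PS=0]
  → PA=0x2608E  (3 entries read)
#3 VA=0x7C04073F4 (r,kernel):
  L0: frame=0x11 idx=31 entry=0x27007 [P=1 RW=1 US=1 PS=0]
  L1: frame=0x27 idx=2 entry=0x28007 [P=1 RW=1 US=1 PS=0]
  L2: frame=0x28 idx=7 entry=0x2A007 [P=1 RW=1 US=1 PS=0]
  → PA=0x2A3F4  (3 entries read)
#4 VA=0x5C160AD7B (r,user):
  L0: frame=0x11 idx=23 entry=0x2B007 [P=1 RW=1 US=1 PS=0]
  L1: frame=0x2B idx=11 entry=0x2C007 [P=1 RW=1 US=1 PS=0]
  L2: frame=0x2C idx=10 entry=0x2E007 [P=1 RW=1 US=1 PS=0]
  → PA=0x2ED7B  (3 entries read)
#5 VA=0x640E15085 (w,user):
  L0: frame=0x11 idx=25 entry=0x30007 [P=1 RW=1 US=1 PS=0]
  L1: frame=0x30 idx=7 entry=0x32007 [P=1 RW=1 US=1 PS=0]
  L2: frame=0x32 idx=21 entry=0x35007 [P=1 RW=1 US=1 PS=0]
  → PA=0x35085  (3 entries read)
#6 VA=0x2416078E0 (r,user):
  L0: frame=0x11 idx=9 entry=0x37007 [P=1 RW=1 US=1 PS=0]
  L1: frame=0x37 idx=11 entry=0x38007 [P=1 RW=1 US=1 PS=0]
  L2: frame=0x38 idx=7 entry=0x3B003 [P=1 RW=1 US=0 PS=0]
  ⇒ fault: PROTECTION_VIOLATION  — 3 lookups
#7 VA=0x142407E8E (r,kernel):
  L0: frame=0x11 idx=5 entry=0x3E007 [P=1 RW=1 US=1 PS=0]
  L1: frame=0x3E idx=18 entry=0x40007 [P=1 RW=1 US=1 PS=0]
  L2: frame=0x40 idx=7 entry=0x44007 [P=1 RW=1 US=1 PS=0]
  → PA=0x44E8E  (3 entries read)

Access #4 PA: 0x2ED7B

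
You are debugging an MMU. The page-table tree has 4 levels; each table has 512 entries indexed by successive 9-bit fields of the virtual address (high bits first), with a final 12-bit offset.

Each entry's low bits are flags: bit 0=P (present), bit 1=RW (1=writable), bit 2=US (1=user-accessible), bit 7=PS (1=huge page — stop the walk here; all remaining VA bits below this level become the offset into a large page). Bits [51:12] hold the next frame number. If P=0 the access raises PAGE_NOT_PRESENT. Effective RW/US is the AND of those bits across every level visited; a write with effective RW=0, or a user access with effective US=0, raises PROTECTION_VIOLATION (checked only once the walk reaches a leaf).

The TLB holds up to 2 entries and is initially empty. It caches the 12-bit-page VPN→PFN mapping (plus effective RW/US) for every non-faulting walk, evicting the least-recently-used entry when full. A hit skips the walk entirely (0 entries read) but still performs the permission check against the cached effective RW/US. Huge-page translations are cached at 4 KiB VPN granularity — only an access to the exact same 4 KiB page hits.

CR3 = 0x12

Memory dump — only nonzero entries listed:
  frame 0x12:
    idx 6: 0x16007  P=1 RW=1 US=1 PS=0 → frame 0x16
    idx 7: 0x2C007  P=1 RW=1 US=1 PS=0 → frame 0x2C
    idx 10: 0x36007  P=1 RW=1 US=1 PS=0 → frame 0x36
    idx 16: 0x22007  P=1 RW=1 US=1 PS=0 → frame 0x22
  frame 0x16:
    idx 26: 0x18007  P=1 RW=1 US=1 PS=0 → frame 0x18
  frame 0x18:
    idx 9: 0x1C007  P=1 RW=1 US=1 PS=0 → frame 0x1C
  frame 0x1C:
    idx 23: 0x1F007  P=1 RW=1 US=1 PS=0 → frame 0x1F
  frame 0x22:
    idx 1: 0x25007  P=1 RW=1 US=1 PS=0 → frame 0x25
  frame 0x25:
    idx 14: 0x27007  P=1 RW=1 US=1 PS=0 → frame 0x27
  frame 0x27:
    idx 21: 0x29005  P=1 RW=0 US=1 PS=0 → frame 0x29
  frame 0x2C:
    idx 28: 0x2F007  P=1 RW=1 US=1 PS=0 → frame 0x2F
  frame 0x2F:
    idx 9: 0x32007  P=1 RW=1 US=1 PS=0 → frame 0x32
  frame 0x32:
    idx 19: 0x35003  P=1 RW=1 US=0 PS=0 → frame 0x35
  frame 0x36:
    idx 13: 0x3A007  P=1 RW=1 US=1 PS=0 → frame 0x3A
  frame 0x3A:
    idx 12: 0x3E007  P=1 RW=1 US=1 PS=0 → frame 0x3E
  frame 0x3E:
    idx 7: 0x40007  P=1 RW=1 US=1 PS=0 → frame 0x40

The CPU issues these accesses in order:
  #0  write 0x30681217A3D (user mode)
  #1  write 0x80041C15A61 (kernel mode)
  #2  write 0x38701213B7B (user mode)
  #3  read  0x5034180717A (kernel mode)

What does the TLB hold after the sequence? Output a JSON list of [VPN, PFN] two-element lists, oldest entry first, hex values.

Trace:
#0 VA=0x30681217A3D (w,user):
  [0] read 0x12 idx=6: raw=0x16007 flags P=1 W=1 U=1 S=0
  [1] read 0x16 idx=26: raw=0x18007 flags P=1 W=1 U=1 S=0
  [2] read 0x18 idx=9: raw=0x1C007 flags P=1 W=1 U=1 S=0
  [3] read 0x1C idx=23: raw=0x1F007 flags P=1 W=1 U=1 S=0
  ⇒ phys 0x1FA3D  [4 reads]
#1 VA=0x80041C15A61 (w,kernel):
  [0] read 0x12 idx=16: raw=0x22007 flags P=1 W=1 U=1 S=0
  [1] read 0x22 idx=1: raw=0x25007 flags P=1 W=1 U=1 S=0
  [2] read 0x25 idx=14: raw=0x27007 flags P=1 W=1 U=1 S=0
  [3] read 0x27 idx=21: raw=0x29005 flags P=1 W=0 U=1 S=0
  → PROTECTION_VIOLATION  (4 entries read)
#2 VA=0x38701213B7B (w,user):
  [0] read 0x12 idx=7: raw=0x2C007 flags P=1 W=1 U=1 S=0
  [1] read 0x2C idx=28: raw=0x2F007 flags P=1 W=1 U=1 S=0
  [2] read 0x2F idx=9: raw=0x32007 flags P=1 W=1 U=1 S=0
  [3] read 0x32 idx=19: raw=0x35003 flags P=1 W=1 U=0 S=0
  → PROTECTION_VIOLATION  (4 entries read)
#3 VA=0x5034180717A (r,kernel):
  [0] read 0x12 idx=10: raw=0x36007 flags P=1 W=1 U=1 S=0
  [1] read 0x36 idx=13: raw=0x3A007 flags P=1 W=1 U=1 S=0
  [2] read 0x3A idx=12: raw=0x3E007 flags P=1 W=1 U=1 S=0
  [3] read 0x3E idx=7: raw=0x40007 flags P=1 W=1 U=1 S=0
  ⇒ phys 0x4017A  [4 reads]

TLB: [["0x30681217", "0x1F"], ["0x50341807", "0x40"]]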